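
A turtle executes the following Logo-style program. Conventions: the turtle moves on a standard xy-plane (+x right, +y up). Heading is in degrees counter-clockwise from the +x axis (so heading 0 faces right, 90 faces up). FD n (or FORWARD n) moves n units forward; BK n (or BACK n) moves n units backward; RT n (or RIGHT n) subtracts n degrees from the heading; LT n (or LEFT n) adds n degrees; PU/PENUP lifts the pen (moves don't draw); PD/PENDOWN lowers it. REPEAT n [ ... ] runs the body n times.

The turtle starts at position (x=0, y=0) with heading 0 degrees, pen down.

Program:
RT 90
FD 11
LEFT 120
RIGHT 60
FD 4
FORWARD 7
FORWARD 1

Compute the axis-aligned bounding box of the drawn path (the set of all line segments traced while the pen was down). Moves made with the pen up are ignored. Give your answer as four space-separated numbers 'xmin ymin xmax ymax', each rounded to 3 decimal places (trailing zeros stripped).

Answer: 0 -17 10.392 0

Derivation:
Executing turtle program step by step:
Start: pos=(0,0), heading=0, pen down
RT 90: heading 0 -> 270
FD 11: (0,0) -> (0,-11) [heading=270, draw]
LT 120: heading 270 -> 30
RT 60: heading 30 -> 330
FD 4: (0,-11) -> (3.464,-13) [heading=330, draw]
FD 7: (3.464,-13) -> (9.526,-16.5) [heading=330, draw]
FD 1: (9.526,-16.5) -> (10.392,-17) [heading=330, draw]
Final: pos=(10.392,-17), heading=330, 4 segment(s) drawn

Segment endpoints: x in {0, 0, 3.464, 9.526, 10.392}, y in {-17, -16.5, -13, -11, 0}
xmin=0, ymin=-17, xmax=10.392, ymax=0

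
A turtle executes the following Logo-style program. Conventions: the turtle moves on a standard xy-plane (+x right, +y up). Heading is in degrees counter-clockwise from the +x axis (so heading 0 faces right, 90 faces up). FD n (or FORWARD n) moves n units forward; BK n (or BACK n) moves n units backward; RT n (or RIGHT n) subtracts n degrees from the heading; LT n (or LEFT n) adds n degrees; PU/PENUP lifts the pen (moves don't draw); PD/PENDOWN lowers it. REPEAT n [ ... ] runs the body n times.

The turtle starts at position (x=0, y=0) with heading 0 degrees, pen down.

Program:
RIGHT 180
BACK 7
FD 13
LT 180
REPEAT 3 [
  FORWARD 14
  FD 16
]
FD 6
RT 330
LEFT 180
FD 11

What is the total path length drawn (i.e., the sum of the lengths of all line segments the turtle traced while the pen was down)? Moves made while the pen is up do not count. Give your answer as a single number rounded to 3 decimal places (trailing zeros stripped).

Answer: 127

Derivation:
Executing turtle program step by step:
Start: pos=(0,0), heading=0, pen down
RT 180: heading 0 -> 180
BK 7: (0,0) -> (7,0) [heading=180, draw]
FD 13: (7,0) -> (-6,0) [heading=180, draw]
LT 180: heading 180 -> 0
REPEAT 3 [
  -- iteration 1/3 --
  FD 14: (-6,0) -> (8,0) [heading=0, draw]
  FD 16: (8,0) -> (24,0) [heading=0, draw]
  -- iteration 2/3 --
  FD 14: (24,0) -> (38,0) [heading=0, draw]
  FD 16: (38,0) -> (54,0) [heading=0, draw]
  -- iteration 3/3 --
  FD 14: (54,0) -> (68,0) [heading=0, draw]
  FD 16: (68,0) -> (84,0) [heading=0, draw]
]
FD 6: (84,0) -> (90,0) [heading=0, draw]
RT 330: heading 0 -> 30
LT 180: heading 30 -> 210
FD 11: (90,0) -> (80.474,-5.5) [heading=210, draw]
Final: pos=(80.474,-5.5), heading=210, 10 segment(s) drawn

Segment lengths:
  seg 1: (0,0) -> (7,0), length = 7
  seg 2: (7,0) -> (-6,0), length = 13
  seg 3: (-6,0) -> (8,0), length = 14
  seg 4: (8,0) -> (24,0), length = 16
  seg 5: (24,0) -> (38,0), length = 14
  seg 6: (38,0) -> (54,0), length = 16
  seg 7: (54,0) -> (68,0), length = 14
  seg 8: (68,0) -> (84,0), length = 16
  seg 9: (84,0) -> (90,0), length = 6
  seg 10: (90,0) -> (80.474,-5.5), length = 11
Total = 127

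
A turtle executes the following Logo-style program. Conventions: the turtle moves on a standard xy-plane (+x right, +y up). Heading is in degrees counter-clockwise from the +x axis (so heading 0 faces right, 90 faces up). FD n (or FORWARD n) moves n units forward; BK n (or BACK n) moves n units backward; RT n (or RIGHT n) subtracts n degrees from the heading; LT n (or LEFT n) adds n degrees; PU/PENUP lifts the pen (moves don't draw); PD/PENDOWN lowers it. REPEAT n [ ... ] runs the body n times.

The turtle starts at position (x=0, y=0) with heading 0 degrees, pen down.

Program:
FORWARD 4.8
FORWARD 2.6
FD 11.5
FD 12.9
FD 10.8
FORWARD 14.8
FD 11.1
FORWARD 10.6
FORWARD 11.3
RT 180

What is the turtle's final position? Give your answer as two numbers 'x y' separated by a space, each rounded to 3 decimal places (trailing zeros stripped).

Answer: 90.4 0

Derivation:
Executing turtle program step by step:
Start: pos=(0,0), heading=0, pen down
FD 4.8: (0,0) -> (4.8,0) [heading=0, draw]
FD 2.6: (4.8,0) -> (7.4,0) [heading=0, draw]
FD 11.5: (7.4,0) -> (18.9,0) [heading=0, draw]
FD 12.9: (18.9,0) -> (31.8,0) [heading=0, draw]
FD 10.8: (31.8,0) -> (42.6,0) [heading=0, draw]
FD 14.8: (42.6,0) -> (57.4,0) [heading=0, draw]
FD 11.1: (57.4,0) -> (68.5,0) [heading=0, draw]
FD 10.6: (68.5,0) -> (79.1,0) [heading=0, draw]
FD 11.3: (79.1,0) -> (90.4,0) [heading=0, draw]
RT 180: heading 0 -> 180
Final: pos=(90.4,0), heading=180, 9 segment(s) drawn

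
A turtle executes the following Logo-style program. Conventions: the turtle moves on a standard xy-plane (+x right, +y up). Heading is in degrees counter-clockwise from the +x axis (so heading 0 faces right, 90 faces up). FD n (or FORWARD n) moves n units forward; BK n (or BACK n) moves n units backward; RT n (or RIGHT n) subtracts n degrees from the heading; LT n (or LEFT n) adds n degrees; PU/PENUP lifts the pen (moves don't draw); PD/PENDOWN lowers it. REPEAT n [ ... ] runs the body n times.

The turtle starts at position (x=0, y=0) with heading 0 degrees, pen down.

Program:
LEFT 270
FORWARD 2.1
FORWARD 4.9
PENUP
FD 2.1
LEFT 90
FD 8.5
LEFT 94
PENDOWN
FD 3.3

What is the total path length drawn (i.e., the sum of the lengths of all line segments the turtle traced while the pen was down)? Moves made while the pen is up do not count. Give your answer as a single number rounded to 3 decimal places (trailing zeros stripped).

Answer: 10.3

Derivation:
Executing turtle program step by step:
Start: pos=(0,0), heading=0, pen down
LT 270: heading 0 -> 270
FD 2.1: (0,0) -> (0,-2.1) [heading=270, draw]
FD 4.9: (0,-2.1) -> (0,-7) [heading=270, draw]
PU: pen up
FD 2.1: (0,-7) -> (0,-9.1) [heading=270, move]
LT 90: heading 270 -> 0
FD 8.5: (0,-9.1) -> (8.5,-9.1) [heading=0, move]
LT 94: heading 0 -> 94
PD: pen down
FD 3.3: (8.5,-9.1) -> (8.27,-5.808) [heading=94, draw]
Final: pos=(8.27,-5.808), heading=94, 3 segment(s) drawn

Segment lengths:
  seg 1: (0,0) -> (0,-2.1), length = 2.1
  seg 2: (0,-2.1) -> (0,-7), length = 4.9
  seg 3: (8.5,-9.1) -> (8.27,-5.808), length = 3.3
Total = 10.3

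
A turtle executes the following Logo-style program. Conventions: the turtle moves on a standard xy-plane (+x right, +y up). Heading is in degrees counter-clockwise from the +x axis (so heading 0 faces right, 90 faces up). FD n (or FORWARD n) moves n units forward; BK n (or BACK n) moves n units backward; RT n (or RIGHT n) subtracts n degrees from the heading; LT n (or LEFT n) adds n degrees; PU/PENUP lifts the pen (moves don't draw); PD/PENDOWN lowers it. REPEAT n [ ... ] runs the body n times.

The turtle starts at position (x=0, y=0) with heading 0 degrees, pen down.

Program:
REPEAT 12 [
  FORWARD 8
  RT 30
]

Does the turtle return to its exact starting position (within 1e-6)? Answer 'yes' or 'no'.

Answer: yes

Derivation:
Executing turtle program step by step:
Start: pos=(0,0), heading=0, pen down
REPEAT 12 [
  -- iteration 1/12 --
  FD 8: (0,0) -> (8,0) [heading=0, draw]
  RT 30: heading 0 -> 330
  -- iteration 2/12 --
  FD 8: (8,0) -> (14.928,-4) [heading=330, draw]
  RT 30: heading 330 -> 300
  -- iteration 3/12 --
  FD 8: (14.928,-4) -> (18.928,-10.928) [heading=300, draw]
  RT 30: heading 300 -> 270
  -- iteration 4/12 --
  FD 8: (18.928,-10.928) -> (18.928,-18.928) [heading=270, draw]
  RT 30: heading 270 -> 240
  -- iteration 5/12 --
  FD 8: (18.928,-18.928) -> (14.928,-25.856) [heading=240, draw]
  RT 30: heading 240 -> 210
  -- iteration 6/12 --
  FD 8: (14.928,-25.856) -> (8,-29.856) [heading=210, draw]
  RT 30: heading 210 -> 180
  -- iteration 7/12 --
  FD 8: (8,-29.856) -> (0,-29.856) [heading=180, draw]
  RT 30: heading 180 -> 150
  -- iteration 8/12 --
  FD 8: (0,-29.856) -> (-6.928,-25.856) [heading=150, draw]
  RT 30: heading 150 -> 120
  -- iteration 9/12 --
  FD 8: (-6.928,-25.856) -> (-10.928,-18.928) [heading=120, draw]
  RT 30: heading 120 -> 90
  -- iteration 10/12 --
  FD 8: (-10.928,-18.928) -> (-10.928,-10.928) [heading=90, draw]
  RT 30: heading 90 -> 60
  -- iteration 11/12 --
  FD 8: (-10.928,-10.928) -> (-6.928,-4) [heading=60, draw]
  RT 30: heading 60 -> 30
  -- iteration 12/12 --
  FD 8: (-6.928,-4) -> (0,0) [heading=30, draw]
  RT 30: heading 30 -> 0
]
Final: pos=(0,0), heading=0, 12 segment(s) drawn

Start position: (0, 0)
Final position: (0, 0)
Distance = 0; < 1e-6 -> CLOSED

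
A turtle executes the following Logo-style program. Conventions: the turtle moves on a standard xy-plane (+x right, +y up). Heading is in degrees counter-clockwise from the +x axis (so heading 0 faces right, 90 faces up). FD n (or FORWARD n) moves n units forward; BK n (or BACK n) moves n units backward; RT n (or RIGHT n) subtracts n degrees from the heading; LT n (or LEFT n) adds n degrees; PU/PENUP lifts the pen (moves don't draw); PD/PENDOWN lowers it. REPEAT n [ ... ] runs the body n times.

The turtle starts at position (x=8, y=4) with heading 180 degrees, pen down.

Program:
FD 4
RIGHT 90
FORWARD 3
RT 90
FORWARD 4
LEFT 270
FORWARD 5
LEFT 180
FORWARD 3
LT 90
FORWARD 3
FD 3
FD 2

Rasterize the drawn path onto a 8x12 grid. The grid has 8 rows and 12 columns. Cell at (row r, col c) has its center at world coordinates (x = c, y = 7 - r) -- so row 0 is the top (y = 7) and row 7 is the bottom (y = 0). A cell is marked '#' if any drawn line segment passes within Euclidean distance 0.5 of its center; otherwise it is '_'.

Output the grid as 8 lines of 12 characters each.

Segment 0: (8,4) -> (4,4)
Segment 1: (4,4) -> (4,7)
Segment 2: (4,7) -> (8,7)
Segment 3: (8,7) -> (8,2)
Segment 4: (8,2) -> (8,5)
Segment 5: (8,5) -> (5,5)
Segment 6: (5,5) -> (2,5)
Segment 7: (2,5) -> (0,5)

Answer: ____#####___
____#___#___
#########___
____#####___
________#___
________#___
____________
____________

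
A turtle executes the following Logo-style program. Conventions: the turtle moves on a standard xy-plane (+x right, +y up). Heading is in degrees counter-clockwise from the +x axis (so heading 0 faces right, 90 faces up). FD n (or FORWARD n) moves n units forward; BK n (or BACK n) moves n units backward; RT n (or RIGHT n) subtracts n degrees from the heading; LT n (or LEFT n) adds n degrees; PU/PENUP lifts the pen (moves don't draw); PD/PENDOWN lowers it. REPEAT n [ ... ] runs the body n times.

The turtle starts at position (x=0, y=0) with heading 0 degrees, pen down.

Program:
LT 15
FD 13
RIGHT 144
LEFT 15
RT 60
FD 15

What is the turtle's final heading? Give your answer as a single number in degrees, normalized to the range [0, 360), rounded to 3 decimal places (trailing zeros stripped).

Answer: 186

Derivation:
Executing turtle program step by step:
Start: pos=(0,0), heading=0, pen down
LT 15: heading 0 -> 15
FD 13: (0,0) -> (12.557,3.365) [heading=15, draw]
RT 144: heading 15 -> 231
LT 15: heading 231 -> 246
RT 60: heading 246 -> 186
FD 15: (12.557,3.365) -> (-2.361,1.797) [heading=186, draw]
Final: pos=(-2.361,1.797), heading=186, 2 segment(s) drawn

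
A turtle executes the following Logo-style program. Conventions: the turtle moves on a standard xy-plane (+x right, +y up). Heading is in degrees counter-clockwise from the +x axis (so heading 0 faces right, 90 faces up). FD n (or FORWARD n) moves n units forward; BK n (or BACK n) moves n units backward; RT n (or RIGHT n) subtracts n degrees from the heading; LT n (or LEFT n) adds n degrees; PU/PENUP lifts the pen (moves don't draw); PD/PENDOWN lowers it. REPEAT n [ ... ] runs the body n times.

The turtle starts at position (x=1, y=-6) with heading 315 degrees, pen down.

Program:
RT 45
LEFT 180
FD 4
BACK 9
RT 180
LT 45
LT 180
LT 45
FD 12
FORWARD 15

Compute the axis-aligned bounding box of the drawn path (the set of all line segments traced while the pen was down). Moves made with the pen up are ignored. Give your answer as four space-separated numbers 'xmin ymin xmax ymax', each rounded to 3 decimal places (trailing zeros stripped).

Answer: -26 -11 1 -2

Derivation:
Executing turtle program step by step:
Start: pos=(1,-6), heading=315, pen down
RT 45: heading 315 -> 270
LT 180: heading 270 -> 90
FD 4: (1,-6) -> (1,-2) [heading=90, draw]
BK 9: (1,-2) -> (1,-11) [heading=90, draw]
RT 180: heading 90 -> 270
LT 45: heading 270 -> 315
LT 180: heading 315 -> 135
LT 45: heading 135 -> 180
FD 12: (1,-11) -> (-11,-11) [heading=180, draw]
FD 15: (-11,-11) -> (-26,-11) [heading=180, draw]
Final: pos=(-26,-11), heading=180, 4 segment(s) drawn

Segment endpoints: x in {-26, -11, 1, 1, 1}, y in {-11, -11, -11, -6, -2}
xmin=-26, ymin=-11, xmax=1, ymax=-2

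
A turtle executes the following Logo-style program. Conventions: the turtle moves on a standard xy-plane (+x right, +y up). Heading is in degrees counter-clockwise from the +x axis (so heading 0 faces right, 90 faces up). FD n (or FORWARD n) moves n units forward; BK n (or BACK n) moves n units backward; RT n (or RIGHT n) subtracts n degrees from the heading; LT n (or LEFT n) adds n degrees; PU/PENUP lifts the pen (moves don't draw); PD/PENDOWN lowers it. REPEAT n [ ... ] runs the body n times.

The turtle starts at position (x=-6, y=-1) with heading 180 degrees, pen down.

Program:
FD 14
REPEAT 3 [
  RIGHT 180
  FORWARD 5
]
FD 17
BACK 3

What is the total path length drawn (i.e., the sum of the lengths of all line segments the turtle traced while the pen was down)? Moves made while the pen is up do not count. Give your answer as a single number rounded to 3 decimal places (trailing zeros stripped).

Executing turtle program step by step:
Start: pos=(-6,-1), heading=180, pen down
FD 14: (-6,-1) -> (-20,-1) [heading=180, draw]
REPEAT 3 [
  -- iteration 1/3 --
  RT 180: heading 180 -> 0
  FD 5: (-20,-1) -> (-15,-1) [heading=0, draw]
  -- iteration 2/3 --
  RT 180: heading 0 -> 180
  FD 5: (-15,-1) -> (-20,-1) [heading=180, draw]
  -- iteration 3/3 --
  RT 180: heading 180 -> 0
  FD 5: (-20,-1) -> (-15,-1) [heading=0, draw]
]
FD 17: (-15,-1) -> (2,-1) [heading=0, draw]
BK 3: (2,-1) -> (-1,-1) [heading=0, draw]
Final: pos=(-1,-1), heading=0, 6 segment(s) drawn

Segment lengths:
  seg 1: (-6,-1) -> (-20,-1), length = 14
  seg 2: (-20,-1) -> (-15,-1), length = 5
  seg 3: (-15,-1) -> (-20,-1), length = 5
  seg 4: (-20,-1) -> (-15,-1), length = 5
  seg 5: (-15,-1) -> (2,-1), length = 17
  seg 6: (2,-1) -> (-1,-1), length = 3
Total = 49

Answer: 49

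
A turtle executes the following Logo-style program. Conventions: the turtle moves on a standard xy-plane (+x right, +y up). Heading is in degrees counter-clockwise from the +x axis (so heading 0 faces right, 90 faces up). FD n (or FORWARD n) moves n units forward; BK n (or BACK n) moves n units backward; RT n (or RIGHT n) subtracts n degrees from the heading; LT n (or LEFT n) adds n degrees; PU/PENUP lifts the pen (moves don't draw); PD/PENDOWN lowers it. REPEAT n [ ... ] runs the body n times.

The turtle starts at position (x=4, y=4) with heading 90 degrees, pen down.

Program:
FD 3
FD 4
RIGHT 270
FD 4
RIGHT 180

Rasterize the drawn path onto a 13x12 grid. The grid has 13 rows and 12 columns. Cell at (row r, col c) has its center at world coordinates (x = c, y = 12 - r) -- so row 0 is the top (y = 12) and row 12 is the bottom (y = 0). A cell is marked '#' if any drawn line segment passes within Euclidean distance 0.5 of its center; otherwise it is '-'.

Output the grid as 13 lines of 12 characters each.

Segment 0: (4,4) -> (4,7)
Segment 1: (4,7) -> (4,11)
Segment 2: (4,11) -> (0,11)

Answer: ------------
#####-------
----#-------
----#-------
----#-------
----#-------
----#-------
----#-------
----#-------
------------
------------
------------
------------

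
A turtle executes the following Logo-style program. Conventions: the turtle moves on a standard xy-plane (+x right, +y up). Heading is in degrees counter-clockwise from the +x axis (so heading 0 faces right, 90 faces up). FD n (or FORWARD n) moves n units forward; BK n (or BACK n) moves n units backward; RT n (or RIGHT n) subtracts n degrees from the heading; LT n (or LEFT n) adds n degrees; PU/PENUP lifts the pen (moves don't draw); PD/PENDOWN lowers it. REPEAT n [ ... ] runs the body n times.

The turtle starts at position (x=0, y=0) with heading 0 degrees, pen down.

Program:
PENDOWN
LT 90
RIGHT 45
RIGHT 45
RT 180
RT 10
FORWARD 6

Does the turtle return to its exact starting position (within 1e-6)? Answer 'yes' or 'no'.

Answer: no

Derivation:
Executing turtle program step by step:
Start: pos=(0,0), heading=0, pen down
PD: pen down
LT 90: heading 0 -> 90
RT 45: heading 90 -> 45
RT 45: heading 45 -> 0
RT 180: heading 0 -> 180
RT 10: heading 180 -> 170
FD 6: (0,0) -> (-5.909,1.042) [heading=170, draw]
Final: pos=(-5.909,1.042), heading=170, 1 segment(s) drawn

Start position: (0, 0)
Final position: (-5.909, 1.042)
Distance = 6; >= 1e-6 -> NOT closed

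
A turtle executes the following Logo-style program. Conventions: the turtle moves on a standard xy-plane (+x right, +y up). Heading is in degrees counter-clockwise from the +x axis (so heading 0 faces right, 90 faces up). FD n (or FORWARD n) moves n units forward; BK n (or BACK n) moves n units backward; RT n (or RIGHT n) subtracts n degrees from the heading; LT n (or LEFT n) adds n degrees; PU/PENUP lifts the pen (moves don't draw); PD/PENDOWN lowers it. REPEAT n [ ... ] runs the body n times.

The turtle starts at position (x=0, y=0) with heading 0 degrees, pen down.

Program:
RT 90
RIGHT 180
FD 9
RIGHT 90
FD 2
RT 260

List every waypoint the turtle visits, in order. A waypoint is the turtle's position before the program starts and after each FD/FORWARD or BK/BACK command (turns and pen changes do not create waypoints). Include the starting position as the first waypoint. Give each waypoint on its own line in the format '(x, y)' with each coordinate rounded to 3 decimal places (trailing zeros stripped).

Executing turtle program step by step:
Start: pos=(0,0), heading=0, pen down
RT 90: heading 0 -> 270
RT 180: heading 270 -> 90
FD 9: (0,0) -> (0,9) [heading=90, draw]
RT 90: heading 90 -> 0
FD 2: (0,9) -> (2,9) [heading=0, draw]
RT 260: heading 0 -> 100
Final: pos=(2,9), heading=100, 2 segment(s) drawn
Waypoints (3 total):
(0, 0)
(0, 9)
(2, 9)

Answer: (0, 0)
(0, 9)
(2, 9)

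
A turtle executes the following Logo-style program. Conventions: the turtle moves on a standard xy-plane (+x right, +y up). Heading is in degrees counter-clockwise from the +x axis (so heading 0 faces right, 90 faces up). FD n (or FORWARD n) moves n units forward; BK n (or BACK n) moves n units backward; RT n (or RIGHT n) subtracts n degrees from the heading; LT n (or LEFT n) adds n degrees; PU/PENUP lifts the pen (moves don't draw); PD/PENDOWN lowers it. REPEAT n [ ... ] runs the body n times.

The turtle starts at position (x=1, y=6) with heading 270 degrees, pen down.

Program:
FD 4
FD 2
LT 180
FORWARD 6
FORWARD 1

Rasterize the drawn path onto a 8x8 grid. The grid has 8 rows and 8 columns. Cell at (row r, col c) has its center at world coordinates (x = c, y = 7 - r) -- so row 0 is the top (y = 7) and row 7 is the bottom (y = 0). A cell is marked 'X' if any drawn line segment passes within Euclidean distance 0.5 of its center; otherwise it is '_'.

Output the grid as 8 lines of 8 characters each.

Answer: _X______
_X______
_X______
_X______
_X______
_X______
_X______
_X______

Derivation:
Segment 0: (1,6) -> (1,2)
Segment 1: (1,2) -> (1,0)
Segment 2: (1,0) -> (1,6)
Segment 3: (1,6) -> (1,7)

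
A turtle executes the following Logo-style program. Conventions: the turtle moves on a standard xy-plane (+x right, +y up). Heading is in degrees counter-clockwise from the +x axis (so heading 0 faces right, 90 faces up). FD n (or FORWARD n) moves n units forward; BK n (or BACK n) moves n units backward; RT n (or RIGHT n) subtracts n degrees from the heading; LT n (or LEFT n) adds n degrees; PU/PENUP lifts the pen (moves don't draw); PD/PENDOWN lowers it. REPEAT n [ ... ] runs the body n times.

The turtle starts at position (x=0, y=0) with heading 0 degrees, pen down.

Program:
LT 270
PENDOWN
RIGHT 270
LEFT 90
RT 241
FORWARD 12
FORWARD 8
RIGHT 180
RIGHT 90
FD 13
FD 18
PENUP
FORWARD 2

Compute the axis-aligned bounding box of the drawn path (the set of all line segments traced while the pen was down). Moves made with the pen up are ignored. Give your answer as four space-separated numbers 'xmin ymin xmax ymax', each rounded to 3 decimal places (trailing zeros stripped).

Executing turtle program step by step:
Start: pos=(0,0), heading=0, pen down
LT 270: heading 0 -> 270
PD: pen down
RT 270: heading 270 -> 0
LT 90: heading 0 -> 90
RT 241: heading 90 -> 209
FD 12: (0,0) -> (-10.495,-5.818) [heading=209, draw]
FD 8: (-10.495,-5.818) -> (-17.492,-9.696) [heading=209, draw]
RT 180: heading 209 -> 29
RT 90: heading 29 -> 299
FD 13: (-17.492,-9.696) -> (-11.19,-21.066) [heading=299, draw]
FD 18: (-11.19,-21.066) -> (-2.463,-36.809) [heading=299, draw]
PU: pen up
FD 2: (-2.463,-36.809) -> (-1.494,-38.559) [heading=299, move]
Final: pos=(-1.494,-38.559), heading=299, 4 segment(s) drawn

Segment endpoints: x in {-17.492, -11.19, -10.495, -2.463, 0}, y in {-36.809, -21.066, -9.696, -5.818, 0}
xmin=-17.492, ymin=-36.809, xmax=0, ymax=0

Answer: -17.492 -36.809 0 0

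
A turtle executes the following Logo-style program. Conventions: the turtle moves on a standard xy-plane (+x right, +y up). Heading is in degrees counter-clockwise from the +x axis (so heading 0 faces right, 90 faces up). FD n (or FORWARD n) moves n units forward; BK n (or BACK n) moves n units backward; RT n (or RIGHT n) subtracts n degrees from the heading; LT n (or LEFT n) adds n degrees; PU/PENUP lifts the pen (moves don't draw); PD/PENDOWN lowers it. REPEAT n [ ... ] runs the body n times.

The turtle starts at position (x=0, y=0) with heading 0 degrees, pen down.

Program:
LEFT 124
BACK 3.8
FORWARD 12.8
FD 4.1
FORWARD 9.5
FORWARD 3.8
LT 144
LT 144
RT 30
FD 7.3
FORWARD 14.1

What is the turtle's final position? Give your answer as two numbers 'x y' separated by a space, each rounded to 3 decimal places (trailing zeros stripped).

Answer: 5.079 29.903

Derivation:
Executing turtle program step by step:
Start: pos=(0,0), heading=0, pen down
LT 124: heading 0 -> 124
BK 3.8: (0,0) -> (2.125,-3.15) [heading=124, draw]
FD 12.8: (2.125,-3.15) -> (-5.033,7.461) [heading=124, draw]
FD 4.1: (-5.033,7.461) -> (-7.325,10.86) [heading=124, draw]
FD 9.5: (-7.325,10.86) -> (-12.638,18.736) [heading=124, draw]
FD 3.8: (-12.638,18.736) -> (-14.763,21.887) [heading=124, draw]
LT 144: heading 124 -> 268
LT 144: heading 268 -> 52
RT 30: heading 52 -> 22
FD 7.3: (-14.763,21.887) -> (-7.994,24.621) [heading=22, draw]
FD 14.1: (-7.994,24.621) -> (5.079,29.903) [heading=22, draw]
Final: pos=(5.079,29.903), heading=22, 7 segment(s) drawn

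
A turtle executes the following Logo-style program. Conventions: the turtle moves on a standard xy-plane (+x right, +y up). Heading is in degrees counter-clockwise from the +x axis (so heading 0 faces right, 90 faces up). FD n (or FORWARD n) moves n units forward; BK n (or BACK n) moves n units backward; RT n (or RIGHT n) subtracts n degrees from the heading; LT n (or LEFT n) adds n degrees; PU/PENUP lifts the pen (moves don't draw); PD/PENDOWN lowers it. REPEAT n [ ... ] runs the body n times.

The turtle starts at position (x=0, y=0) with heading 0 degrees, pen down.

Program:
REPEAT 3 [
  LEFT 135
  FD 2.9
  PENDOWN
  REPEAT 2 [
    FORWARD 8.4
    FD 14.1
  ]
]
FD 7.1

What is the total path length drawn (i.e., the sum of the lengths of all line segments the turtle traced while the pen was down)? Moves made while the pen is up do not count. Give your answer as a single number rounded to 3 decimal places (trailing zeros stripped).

Executing turtle program step by step:
Start: pos=(0,0), heading=0, pen down
REPEAT 3 [
  -- iteration 1/3 --
  LT 135: heading 0 -> 135
  FD 2.9: (0,0) -> (-2.051,2.051) [heading=135, draw]
  PD: pen down
  REPEAT 2 [
    -- iteration 1/2 --
    FD 8.4: (-2.051,2.051) -> (-7.99,7.99) [heading=135, draw]
    FD 14.1: (-7.99,7.99) -> (-17.961,17.961) [heading=135, draw]
    -- iteration 2/2 --
    FD 8.4: (-17.961,17.961) -> (-23.9,23.9) [heading=135, draw]
    FD 14.1: (-23.9,23.9) -> (-33.87,33.87) [heading=135, draw]
  ]
  -- iteration 2/3 --
  LT 135: heading 135 -> 270
  FD 2.9: (-33.87,33.87) -> (-33.87,30.97) [heading=270, draw]
  PD: pen down
  REPEAT 2 [
    -- iteration 1/2 --
    FD 8.4: (-33.87,30.97) -> (-33.87,22.57) [heading=270, draw]
    FD 14.1: (-33.87,22.57) -> (-33.87,8.47) [heading=270, draw]
    -- iteration 2/2 --
    FD 8.4: (-33.87,8.47) -> (-33.87,0.07) [heading=270, draw]
    FD 14.1: (-33.87,0.07) -> (-33.87,-14.03) [heading=270, draw]
  ]
  -- iteration 3/3 --
  LT 135: heading 270 -> 45
  FD 2.9: (-33.87,-14.03) -> (-31.82,-11.979) [heading=45, draw]
  PD: pen down
  REPEAT 2 [
    -- iteration 1/2 --
    FD 8.4: (-31.82,-11.979) -> (-25.88,-6.039) [heading=45, draw]
    FD 14.1: (-25.88,-6.039) -> (-15.91,3.931) [heading=45, draw]
    -- iteration 2/2 --
    FD 8.4: (-15.91,3.931) -> (-9.97,9.871) [heading=45, draw]
    FD 14.1: (-9.97,9.871) -> (0,19.841) [heading=45, draw]
  ]
]
FD 7.1: (0,19.841) -> (5.02,24.861) [heading=45, draw]
Final: pos=(5.02,24.861), heading=45, 16 segment(s) drawn

Segment lengths:
  seg 1: (0,0) -> (-2.051,2.051), length = 2.9
  seg 2: (-2.051,2.051) -> (-7.99,7.99), length = 8.4
  seg 3: (-7.99,7.99) -> (-17.961,17.961), length = 14.1
  seg 4: (-17.961,17.961) -> (-23.9,23.9), length = 8.4
  seg 5: (-23.9,23.9) -> (-33.87,33.87), length = 14.1
  seg 6: (-33.87,33.87) -> (-33.87,30.97), length = 2.9
  seg 7: (-33.87,30.97) -> (-33.87,22.57), length = 8.4
  seg 8: (-33.87,22.57) -> (-33.87,8.47), length = 14.1
  seg 9: (-33.87,8.47) -> (-33.87,0.07), length = 8.4
  seg 10: (-33.87,0.07) -> (-33.87,-14.03), length = 14.1
  seg 11: (-33.87,-14.03) -> (-31.82,-11.979), length = 2.9
  seg 12: (-31.82,-11.979) -> (-25.88,-6.039), length = 8.4
  seg 13: (-25.88,-6.039) -> (-15.91,3.931), length = 14.1
  seg 14: (-15.91,3.931) -> (-9.97,9.871), length = 8.4
  seg 15: (-9.97,9.871) -> (0,19.841), length = 14.1
  seg 16: (0,19.841) -> (5.02,24.861), length = 7.1
Total = 150.8

Answer: 150.8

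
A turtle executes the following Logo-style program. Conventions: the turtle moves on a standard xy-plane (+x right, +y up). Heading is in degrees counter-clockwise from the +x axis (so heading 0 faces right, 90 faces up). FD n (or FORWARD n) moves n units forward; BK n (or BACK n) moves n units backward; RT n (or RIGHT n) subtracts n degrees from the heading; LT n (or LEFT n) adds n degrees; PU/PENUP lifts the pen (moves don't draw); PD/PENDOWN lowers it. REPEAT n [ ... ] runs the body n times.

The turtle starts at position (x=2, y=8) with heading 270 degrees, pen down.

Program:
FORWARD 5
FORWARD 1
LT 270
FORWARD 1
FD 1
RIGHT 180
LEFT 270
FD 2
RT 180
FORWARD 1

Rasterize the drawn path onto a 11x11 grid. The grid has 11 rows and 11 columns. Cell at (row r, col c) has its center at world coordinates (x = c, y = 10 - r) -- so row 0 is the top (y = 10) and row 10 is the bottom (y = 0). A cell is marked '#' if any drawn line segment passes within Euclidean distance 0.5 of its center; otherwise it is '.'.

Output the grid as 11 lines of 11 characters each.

Answer: ...........
...........
..#........
..#........
..#........
..#........
..#........
..#........
###........
#..........
#..........

Derivation:
Segment 0: (2,8) -> (2,3)
Segment 1: (2,3) -> (2,2)
Segment 2: (2,2) -> (1,2)
Segment 3: (1,2) -> (-0,2)
Segment 4: (-0,2) -> (-0,0)
Segment 5: (-0,0) -> (-0,1)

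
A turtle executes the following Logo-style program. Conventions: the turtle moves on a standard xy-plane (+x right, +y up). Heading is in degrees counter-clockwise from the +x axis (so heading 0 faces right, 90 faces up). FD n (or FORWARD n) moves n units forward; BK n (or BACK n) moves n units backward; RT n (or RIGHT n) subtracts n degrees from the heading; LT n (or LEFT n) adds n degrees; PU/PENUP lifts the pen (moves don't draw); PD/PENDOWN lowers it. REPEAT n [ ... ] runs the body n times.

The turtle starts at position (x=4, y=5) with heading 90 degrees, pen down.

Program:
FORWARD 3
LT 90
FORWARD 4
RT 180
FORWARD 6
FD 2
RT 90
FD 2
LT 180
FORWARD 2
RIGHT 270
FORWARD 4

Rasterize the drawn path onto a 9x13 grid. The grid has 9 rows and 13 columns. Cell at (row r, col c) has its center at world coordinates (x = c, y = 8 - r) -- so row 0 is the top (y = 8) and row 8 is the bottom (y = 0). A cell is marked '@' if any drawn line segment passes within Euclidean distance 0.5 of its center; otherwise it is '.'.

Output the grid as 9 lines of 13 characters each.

Segment 0: (4,5) -> (4,8)
Segment 1: (4,8) -> (0,8)
Segment 2: (0,8) -> (6,8)
Segment 3: (6,8) -> (8,8)
Segment 4: (8,8) -> (8,6)
Segment 5: (8,6) -> (8,8)
Segment 6: (8,8) -> (4,8)

Answer: @@@@@@@@@....
....@...@....
....@...@....
....@........
.............
.............
.............
.............
.............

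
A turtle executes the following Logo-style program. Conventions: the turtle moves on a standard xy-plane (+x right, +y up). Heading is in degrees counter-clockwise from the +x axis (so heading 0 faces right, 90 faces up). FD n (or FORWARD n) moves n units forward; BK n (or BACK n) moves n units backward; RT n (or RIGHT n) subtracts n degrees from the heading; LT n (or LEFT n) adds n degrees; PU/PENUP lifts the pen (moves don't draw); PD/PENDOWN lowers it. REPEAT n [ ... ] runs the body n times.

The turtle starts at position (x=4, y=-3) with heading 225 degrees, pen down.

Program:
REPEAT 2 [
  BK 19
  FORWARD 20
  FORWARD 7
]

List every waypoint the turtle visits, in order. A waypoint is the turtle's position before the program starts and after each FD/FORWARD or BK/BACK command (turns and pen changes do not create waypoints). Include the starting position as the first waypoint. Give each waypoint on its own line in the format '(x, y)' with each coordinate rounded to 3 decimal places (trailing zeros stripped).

Answer: (4, -3)
(17.435, 10.435)
(3.293, -3.707)
(-1.657, -8.657)
(11.778, 4.778)
(-2.364, -9.364)
(-7.314, -14.314)

Derivation:
Executing turtle program step by step:
Start: pos=(4,-3), heading=225, pen down
REPEAT 2 [
  -- iteration 1/2 --
  BK 19: (4,-3) -> (17.435,10.435) [heading=225, draw]
  FD 20: (17.435,10.435) -> (3.293,-3.707) [heading=225, draw]
  FD 7: (3.293,-3.707) -> (-1.657,-8.657) [heading=225, draw]
  -- iteration 2/2 --
  BK 19: (-1.657,-8.657) -> (11.778,4.778) [heading=225, draw]
  FD 20: (11.778,4.778) -> (-2.364,-9.364) [heading=225, draw]
  FD 7: (-2.364,-9.364) -> (-7.314,-14.314) [heading=225, draw]
]
Final: pos=(-7.314,-14.314), heading=225, 6 segment(s) drawn
Waypoints (7 total):
(4, -3)
(17.435, 10.435)
(3.293, -3.707)
(-1.657, -8.657)
(11.778, 4.778)
(-2.364, -9.364)
(-7.314, -14.314)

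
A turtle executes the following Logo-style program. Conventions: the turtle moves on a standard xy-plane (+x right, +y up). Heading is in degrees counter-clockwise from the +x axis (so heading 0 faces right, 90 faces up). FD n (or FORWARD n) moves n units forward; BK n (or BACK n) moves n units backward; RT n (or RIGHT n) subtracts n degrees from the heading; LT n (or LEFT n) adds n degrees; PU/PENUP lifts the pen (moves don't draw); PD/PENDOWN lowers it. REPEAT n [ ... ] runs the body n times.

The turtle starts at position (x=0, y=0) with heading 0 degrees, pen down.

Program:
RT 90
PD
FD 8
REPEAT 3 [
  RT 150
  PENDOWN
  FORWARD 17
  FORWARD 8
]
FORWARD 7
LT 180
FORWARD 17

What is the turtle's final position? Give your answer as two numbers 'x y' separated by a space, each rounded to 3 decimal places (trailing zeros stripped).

Answer: -5.849 1.151

Derivation:
Executing turtle program step by step:
Start: pos=(0,0), heading=0, pen down
RT 90: heading 0 -> 270
PD: pen down
FD 8: (0,0) -> (0,-8) [heading=270, draw]
REPEAT 3 [
  -- iteration 1/3 --
  RT 150: heading 270 -> 120
  PD: pen down
  FD 17: (0,-8) -> (-8.5,6.722) [heading=120, draw]
  FD 8: (-8.5,6.722) -> (-12.5,13.651) [heading=120, draw]
  -- iteration 2/3 --
  RT 150: heading 120 -> 330
  PD: pen down
  FD 17: (-12.5,13.651) -> (2.222,5.151) [heading=330, draw]
  FD 8: (2.222,5.151) -> (9.151,1.151) [heading=330, draw]
  -- iteration 3/3 --
  RT 150: heading 330 -> 180
  PD: pen down
  FD 17: (9.151,1.151) -> (-7.849,1.151) [heading=180, draw]
  FD 8: (-7.849,1.151) -> (-15.849,1.151) [heading=180, draw]
]
FD 7: (-15.849,1.151) -> (-22.849,1.151) [heading=180, draw]
LT 180: heading 180 -> 0
FD 17: (-22.849,1.151) -> (-5.849,1.151) [heading=0, draw]
Final: pos=(-5.849,1.151), heading=0, 9 segment(s) drawn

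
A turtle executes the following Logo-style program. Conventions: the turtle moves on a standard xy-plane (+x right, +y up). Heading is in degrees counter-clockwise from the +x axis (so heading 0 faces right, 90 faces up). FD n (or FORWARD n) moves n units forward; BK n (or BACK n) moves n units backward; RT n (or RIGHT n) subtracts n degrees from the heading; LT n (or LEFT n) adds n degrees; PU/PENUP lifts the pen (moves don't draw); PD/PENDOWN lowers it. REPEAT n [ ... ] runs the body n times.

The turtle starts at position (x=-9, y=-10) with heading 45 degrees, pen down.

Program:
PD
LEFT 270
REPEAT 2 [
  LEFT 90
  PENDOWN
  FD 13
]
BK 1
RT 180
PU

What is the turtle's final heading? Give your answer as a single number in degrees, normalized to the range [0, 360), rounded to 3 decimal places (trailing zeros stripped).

Executing turtle program step by step:
Start: pos=(-9,-10), heading=45, pen down
PD: pen down
LT 270: heading 45 -> 315
REPEAT 2 [
  -- iteration 1/2 --
  LT 90: heading 315 -> 45
  PD: pen down
  FD 13: (-9,-10) -> (0.192,-0.808) [heading=45, draw]
  -- iteration 2/2 --
  LT 90: heading 45 -> 135
  PD: pen down
  FD 13: (0.192,-0.808) -> (-9,8.385) [heading=135, draw]
]
BK 1: (-9,8.385) -> (-8.293,7.678) [heading=135, draw]
RT 180: heading 135 -> 315
PU: pen up
Final: pos=(-8.293,7.678), heading=315, 3 segment(s) drawn

Answer: 315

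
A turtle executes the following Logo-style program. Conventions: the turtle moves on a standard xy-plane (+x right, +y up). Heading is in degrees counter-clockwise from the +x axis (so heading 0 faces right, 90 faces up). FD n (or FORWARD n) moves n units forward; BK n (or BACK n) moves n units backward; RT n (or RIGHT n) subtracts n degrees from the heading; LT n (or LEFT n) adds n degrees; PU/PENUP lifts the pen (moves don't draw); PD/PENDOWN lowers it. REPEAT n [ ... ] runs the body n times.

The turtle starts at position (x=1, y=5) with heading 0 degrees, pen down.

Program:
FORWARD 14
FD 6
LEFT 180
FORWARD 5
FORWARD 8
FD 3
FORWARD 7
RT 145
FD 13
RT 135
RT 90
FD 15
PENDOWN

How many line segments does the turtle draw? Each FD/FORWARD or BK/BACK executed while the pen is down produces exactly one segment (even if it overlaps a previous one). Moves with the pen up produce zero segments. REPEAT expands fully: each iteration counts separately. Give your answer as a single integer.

Answer: 8

Derivation:
Executing turtle program step by step:
Start: pos=(1,5), heading=0, pen down
FD 14: (1,5) -> (15,5) [heading=0, draw]
FD 6: (15,5) -> (21,5) [heading=0, draw]
LT 180: heading 0 -> 180
FD 5: (21,5) -> (16,5) [heading=180, draw]
FD 8: (16,5) -> (8,5) [heading=180, draw]
FD 3: (8,5) -> (5,5) [heading=180, draw]
FD 7: (5,5) -> (-2,5) [heading=180, draw]
RT 145: heading 180 -> 35
FD 13: (-2,5) -> (8.649,12.456) [heading=35, draw]
RT 135: heading 35 -> 260
RT 90: heading 260 -> 170
FD 15: (8.649,12.456) -> (-6.123,15.061) [heading=170, draw]
PD: pen down
Final: pos=(-6.123,15.061), heading=170, 8 segment(s) drawn
Segments drawn: 8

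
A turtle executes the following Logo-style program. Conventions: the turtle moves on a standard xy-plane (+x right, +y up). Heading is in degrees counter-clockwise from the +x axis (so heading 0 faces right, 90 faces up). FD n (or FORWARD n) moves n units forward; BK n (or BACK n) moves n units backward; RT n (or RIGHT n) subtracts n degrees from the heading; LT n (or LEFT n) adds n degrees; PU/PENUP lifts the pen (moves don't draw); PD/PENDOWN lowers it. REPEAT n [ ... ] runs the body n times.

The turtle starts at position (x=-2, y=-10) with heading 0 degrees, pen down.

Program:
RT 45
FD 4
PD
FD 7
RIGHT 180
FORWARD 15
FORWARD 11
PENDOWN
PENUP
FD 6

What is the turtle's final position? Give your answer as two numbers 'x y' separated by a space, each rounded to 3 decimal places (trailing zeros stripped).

Executing turtle program step by step:
Start: pos=(-2,-10), heading=0, pen down
RT 45: heading 0 -> 315
FD 4: (-2,-10) -> (0.828,-12.828) [heading=315, draw]
PD: pen down
FD 7: (0.828,-12.828) -> (5.778,-17.778) [heading=315, draw]
RT 180: heading 315 -> 135
FD 15: (5.778,-17.778) -> (-4.828,-7.172) [heading=135, draw]
FD 11: (-4.828,-7.172) -> (-12.607,0.607) [heading=135, draw]
PD: pen down
PU: pen up
FD 6: (-12.607,0.607) -> (-16.849,4.849) [heading=135, move]
Final: pos=(-16.849,4.849), heading=135, 4 segment(s) drawn

Answer: -16.849 4.849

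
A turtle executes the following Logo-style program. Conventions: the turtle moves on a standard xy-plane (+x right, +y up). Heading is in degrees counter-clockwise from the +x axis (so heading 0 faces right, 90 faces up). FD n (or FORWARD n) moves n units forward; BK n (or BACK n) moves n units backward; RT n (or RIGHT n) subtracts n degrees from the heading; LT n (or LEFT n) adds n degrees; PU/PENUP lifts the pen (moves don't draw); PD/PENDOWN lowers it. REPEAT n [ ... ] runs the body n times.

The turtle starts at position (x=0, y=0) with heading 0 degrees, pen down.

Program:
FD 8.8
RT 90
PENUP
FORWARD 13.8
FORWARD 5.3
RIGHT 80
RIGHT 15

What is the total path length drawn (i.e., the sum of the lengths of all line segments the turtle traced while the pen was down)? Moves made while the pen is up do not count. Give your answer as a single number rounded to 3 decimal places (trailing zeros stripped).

Executing turtle program step by step:
Start: pos=(0,0), heading=0, pen down
FD 8.8: (0,0) -> (8.8,0) [heading=0, draw]
RT 90: heading 0 -> 270
PU: pen up
FD 13.8: (8.8,0) -> (8.8,-13.8) [heading=270, move]
FD 5.3: (8.8,-13.8) -> (8.8,-19.1) [heading=270, move]
RT 80: heading 270 -> 190
RT 15: heading 190 -> 175
Final: pos=(8.8,-19.1), heading=175, 1 segment(s) drawn

Segment lengths:
  seg 1: (0,0) -> (8.8,0), length = 8.8
Total = 8.8

Answer: 8.8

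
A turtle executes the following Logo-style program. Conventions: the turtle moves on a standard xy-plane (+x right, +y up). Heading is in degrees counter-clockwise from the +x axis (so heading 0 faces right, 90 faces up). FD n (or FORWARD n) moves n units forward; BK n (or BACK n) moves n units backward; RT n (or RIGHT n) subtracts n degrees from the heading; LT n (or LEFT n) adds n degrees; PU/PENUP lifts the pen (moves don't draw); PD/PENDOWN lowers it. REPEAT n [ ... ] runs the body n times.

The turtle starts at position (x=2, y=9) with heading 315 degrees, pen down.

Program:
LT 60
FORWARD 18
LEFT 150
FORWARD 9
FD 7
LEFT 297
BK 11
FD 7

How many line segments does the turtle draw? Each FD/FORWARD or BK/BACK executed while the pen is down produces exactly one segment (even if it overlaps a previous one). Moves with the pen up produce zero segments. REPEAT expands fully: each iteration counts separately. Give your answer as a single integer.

Executing turtle program step by step:
Start: pos=(2,9), heading=315, pen down
LT 60: heading 315 -> 15
FD 18: (2,9) -> (19.387,13.659) [heading=15, draw]
LT 150: heading 15 -> 165
FD 9: (19.387,13.659) -> (10.693,15.988) [heading=165, draw]
FD 7: (10.693,15.988) -> (3.932,17.8) [heading=165, draw]
LT 297: heading 165 -> 102
BK 11: (3.932,17.8) -> (6.219,7.04) [heading=102, draw]
FD 7: (6.219,7.04) -> (4.763,13.887) [heading=102, draw]
Final: pos=(4.763,13.887), heading=102, 5 segment(s) drawn
Segments drawn: 5

Answer: 5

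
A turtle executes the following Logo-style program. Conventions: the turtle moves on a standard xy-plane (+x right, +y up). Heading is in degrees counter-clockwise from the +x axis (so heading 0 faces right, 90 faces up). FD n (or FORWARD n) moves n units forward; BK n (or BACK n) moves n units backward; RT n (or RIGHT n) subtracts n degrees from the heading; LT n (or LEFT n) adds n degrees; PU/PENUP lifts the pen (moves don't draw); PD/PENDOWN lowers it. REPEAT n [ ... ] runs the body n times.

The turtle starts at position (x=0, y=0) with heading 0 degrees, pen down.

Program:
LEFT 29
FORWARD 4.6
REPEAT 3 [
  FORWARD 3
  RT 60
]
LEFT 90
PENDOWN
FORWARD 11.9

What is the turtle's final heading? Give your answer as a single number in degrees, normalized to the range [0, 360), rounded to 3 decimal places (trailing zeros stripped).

Answer: 299

Derivation:
Executing turtle program step by step:
Start: pos=(0,0), heading=0, pen down
LT 29: heading 0 -> 29
FD 4.6: (0,0) -> (4.023,2.23) [heading=29, draw]
REPEAT 3 [
  -- iteration 1/3 --
  FD 3: (4.023,2.23) -> (6.647,3.685) [heading=29, draw]
  RT 60: heading 29 -> 329
  -- iteration 2/3 --
  FD 3: (6.647,3.685) -> (9.219,2.139) [heading=329, draw]
  RT 60: heading 329 -> 269
  -- iteration 3/3 --
  FD 3: (9.219,2.139) -> (9.166,-0.86) [heading=269, draw]
  RT 60: heading 269 -> 209
]
LT 90: heading 209 -> 299
PD: pen down
FD 11.9: (9.166,-0.86) -> (14.935,-11.268) [heading=299, draw]
Final: pos=(14.935,-11.268), heading=299, 5 segment(s) drawn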